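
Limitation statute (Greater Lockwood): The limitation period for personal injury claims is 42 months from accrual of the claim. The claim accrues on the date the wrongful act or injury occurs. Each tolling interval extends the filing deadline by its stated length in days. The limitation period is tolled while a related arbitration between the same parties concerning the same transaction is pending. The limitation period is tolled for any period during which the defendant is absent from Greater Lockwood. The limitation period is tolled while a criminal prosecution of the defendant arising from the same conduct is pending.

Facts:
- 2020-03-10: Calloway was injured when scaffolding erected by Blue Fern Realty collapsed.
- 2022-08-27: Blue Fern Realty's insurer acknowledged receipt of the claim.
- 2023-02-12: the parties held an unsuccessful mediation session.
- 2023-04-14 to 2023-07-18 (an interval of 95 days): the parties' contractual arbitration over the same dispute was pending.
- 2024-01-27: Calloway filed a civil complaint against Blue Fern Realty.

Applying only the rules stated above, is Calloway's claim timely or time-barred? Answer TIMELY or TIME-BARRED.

TIME-BARRED

The claim accrued on 2020-03-10, the date of the act.
Adding the 42 months base period to 2020-03-10 gives a deadline of 2023-09-10, before any tolling.
Because the pending related arbitration ran from 2023-04-14 to 2023-07-18, the deadline is extended by 95 days to 2023-12-14.
None of the other events listed affects the running of the period under the stated rules.
Filing on 2024-01-27 missed the 2023-12-14 deadline — the action is time-barred.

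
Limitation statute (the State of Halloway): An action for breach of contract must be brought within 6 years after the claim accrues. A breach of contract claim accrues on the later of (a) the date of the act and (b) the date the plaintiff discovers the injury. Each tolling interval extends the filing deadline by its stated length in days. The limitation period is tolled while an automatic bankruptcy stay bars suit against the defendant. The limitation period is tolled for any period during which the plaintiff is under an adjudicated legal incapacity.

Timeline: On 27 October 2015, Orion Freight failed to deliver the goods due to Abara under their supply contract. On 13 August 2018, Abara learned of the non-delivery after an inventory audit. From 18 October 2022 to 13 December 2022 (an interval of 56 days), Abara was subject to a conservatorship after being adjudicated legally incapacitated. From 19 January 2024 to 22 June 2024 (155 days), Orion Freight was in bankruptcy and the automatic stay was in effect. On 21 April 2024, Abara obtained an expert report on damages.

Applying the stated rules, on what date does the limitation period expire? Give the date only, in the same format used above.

Taking the later of the act (27 October 2015) and discovery (13 August 2018), the claim accrued on 13 August 2018.
Adding the 6 years base period to 13 August 2018 gives a deadline of 13 August 2024, before any tolling.
The plaintiff's legal incapacity from 18 October 2022 to 13 December 2022 tolled the period for 56 days, extending the deadline to 8 October 2024.
The automatic bankruptcy stay from 19 January 2024 to 22 June 2024 tolled the period for 155 days, extending the deadline to 12 March 2025.
The other events in the timeline have no effect on the limitation period under the stated rules.

12 March 2025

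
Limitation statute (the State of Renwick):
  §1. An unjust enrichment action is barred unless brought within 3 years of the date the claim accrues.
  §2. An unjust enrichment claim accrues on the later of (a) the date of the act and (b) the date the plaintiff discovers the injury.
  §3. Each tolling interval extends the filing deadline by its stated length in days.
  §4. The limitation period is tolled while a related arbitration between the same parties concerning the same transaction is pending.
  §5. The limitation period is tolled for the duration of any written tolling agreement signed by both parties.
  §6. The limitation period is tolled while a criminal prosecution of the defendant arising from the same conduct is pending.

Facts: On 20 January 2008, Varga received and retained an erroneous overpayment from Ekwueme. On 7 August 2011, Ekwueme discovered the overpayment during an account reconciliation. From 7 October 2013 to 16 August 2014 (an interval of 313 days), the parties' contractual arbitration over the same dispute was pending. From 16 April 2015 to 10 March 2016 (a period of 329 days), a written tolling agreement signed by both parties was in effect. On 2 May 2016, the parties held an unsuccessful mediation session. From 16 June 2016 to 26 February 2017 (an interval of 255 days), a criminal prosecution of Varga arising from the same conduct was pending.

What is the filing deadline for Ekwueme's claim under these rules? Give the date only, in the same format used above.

10 May 2016

The claim accrued on 7 August 2011 — the later of the 20 January 2008 act and the 7 August 2011 discovery.
3 years from 7 August 2011 is 7 August 2014.
Because the pending related arbitration ran from 7 October 2013 to 16 August 2014, the deadline is extended by 313 days to 16 June 2015.
Because the written tolling agreement ran from 16 April 2015 to 10 March 2016, the deadline is extended by 329 days to 10 May 2016.
By the time the pending criminal prosecution began on 16 June 2016, the limitation period had already expired on 10 May 2016; that interval cannot revive it.
Nothing else in the chronology tolls or restarts the period.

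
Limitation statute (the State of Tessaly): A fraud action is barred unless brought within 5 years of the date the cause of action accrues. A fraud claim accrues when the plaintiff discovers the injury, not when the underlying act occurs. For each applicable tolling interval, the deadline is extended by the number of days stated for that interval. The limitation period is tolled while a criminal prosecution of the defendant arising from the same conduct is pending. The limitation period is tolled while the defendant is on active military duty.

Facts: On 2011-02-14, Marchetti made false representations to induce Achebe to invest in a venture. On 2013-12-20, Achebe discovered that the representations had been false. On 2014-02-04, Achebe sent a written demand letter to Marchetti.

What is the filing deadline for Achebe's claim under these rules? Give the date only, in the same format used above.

Accrual is tied to discovery, so the period began on 2013-12-20 rather than on 2011-02-14 when the act occurred.
5 years from 2013-12-20 is 2018-12-20.
None of the other events listed affects the running of the period under the stated rules.

2018-12-20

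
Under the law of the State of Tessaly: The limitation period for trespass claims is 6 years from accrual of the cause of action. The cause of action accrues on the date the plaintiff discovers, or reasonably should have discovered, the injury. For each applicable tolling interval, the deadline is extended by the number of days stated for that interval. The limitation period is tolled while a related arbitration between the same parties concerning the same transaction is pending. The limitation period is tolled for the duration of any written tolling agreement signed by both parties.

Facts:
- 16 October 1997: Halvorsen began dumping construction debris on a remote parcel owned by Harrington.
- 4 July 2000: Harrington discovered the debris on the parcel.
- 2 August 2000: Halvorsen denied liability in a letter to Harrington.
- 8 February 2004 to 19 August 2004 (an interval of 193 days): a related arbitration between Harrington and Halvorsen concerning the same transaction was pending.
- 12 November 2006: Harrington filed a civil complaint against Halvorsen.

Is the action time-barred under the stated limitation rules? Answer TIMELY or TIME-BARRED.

TIMELY

The claim did not accrue until Harrington discovered the injury on 4 July 2000; the 16 October 1997 act date does not start the clock under the stated rule.
The untolled deadline — 6 years after 4 July 2000 — is 4 July 2006.
Because the pending related arbitration ran from 8 February 2004 to 19 August 2004, the deadline is extended by 193 days to 13 January 2007.
None of the other events listed affects the running of the period under the stated rules.
Harrington filed on 12 November 2006, before the 13 January 2007 deadline, so the action is timely.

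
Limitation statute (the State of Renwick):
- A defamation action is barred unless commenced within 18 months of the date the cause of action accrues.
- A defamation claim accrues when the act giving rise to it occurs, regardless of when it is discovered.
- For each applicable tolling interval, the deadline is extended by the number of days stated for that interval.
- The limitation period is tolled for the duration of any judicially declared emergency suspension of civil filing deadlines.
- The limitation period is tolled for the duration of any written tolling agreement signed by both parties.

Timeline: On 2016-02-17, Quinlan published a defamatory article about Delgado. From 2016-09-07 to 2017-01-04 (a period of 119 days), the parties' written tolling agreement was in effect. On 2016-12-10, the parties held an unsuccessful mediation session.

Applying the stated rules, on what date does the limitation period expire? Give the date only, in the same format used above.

The cause of action accrued on 2016-02-17, the date of the act.
18 months from 2016-02-17 is 2017-08-17.
The period was tolled for 119 days by the written tolling agreement (2016-09-07 to 2017-01-04), pushing the deadline to 2017-12-14.
Nothing else in the chronology tolls or restarts the period.

2017-12-14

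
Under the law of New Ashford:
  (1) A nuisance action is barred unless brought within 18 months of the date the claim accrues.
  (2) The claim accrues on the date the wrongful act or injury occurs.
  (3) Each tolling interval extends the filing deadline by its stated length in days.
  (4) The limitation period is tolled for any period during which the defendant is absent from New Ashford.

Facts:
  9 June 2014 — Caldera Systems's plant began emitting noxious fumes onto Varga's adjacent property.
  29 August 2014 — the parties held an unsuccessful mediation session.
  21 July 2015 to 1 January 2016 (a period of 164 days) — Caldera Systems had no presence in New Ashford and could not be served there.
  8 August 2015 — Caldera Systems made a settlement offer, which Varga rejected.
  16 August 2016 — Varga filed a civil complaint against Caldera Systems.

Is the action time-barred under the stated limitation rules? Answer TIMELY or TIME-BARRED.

TIME-BARRED

The claim accrued on 9 June 2014, when the wrongful act occurred.
The untolled deadline — 18 months after 9 June 2014 — is 9 December 2015.
The defendant's absence from the jurisdiction from 21 July 2015 to 1 January 2016 tolled the period for 164 days, extending the deadline to 21 May 2016.
Nothing else in the chronology tolls or restarts the period.
Varga filed on 16 August 2016, after the 21 May 2016 deadline, so the action is time-barred.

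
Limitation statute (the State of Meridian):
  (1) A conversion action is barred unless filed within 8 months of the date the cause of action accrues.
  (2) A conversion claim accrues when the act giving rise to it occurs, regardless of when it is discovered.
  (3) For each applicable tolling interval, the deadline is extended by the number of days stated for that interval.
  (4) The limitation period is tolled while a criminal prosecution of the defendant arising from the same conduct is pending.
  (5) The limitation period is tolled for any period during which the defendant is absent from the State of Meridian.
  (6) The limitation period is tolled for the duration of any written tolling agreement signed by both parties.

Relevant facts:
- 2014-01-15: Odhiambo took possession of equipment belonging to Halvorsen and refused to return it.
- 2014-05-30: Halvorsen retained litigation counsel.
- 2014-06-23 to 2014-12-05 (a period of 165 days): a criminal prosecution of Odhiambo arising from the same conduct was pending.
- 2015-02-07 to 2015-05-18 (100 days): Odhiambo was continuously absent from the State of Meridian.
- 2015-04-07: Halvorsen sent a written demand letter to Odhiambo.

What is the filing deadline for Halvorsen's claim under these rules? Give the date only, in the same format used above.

The claim accrued on 2014-01-15, when the wrongful act occurred.
The untolled deadline — 8 months after 2014-01-15 — is 2014-09-15.
The period was tolled for 165 days by the pending criminal prosecution (2014-06-23 to 2014-12-05), pushing the deadline to 2015-02-27.
The defendant's absence from the jurisdiction from 2015-02-07 to 2015-05-18 tolled the period for 100 days, extending the deadline to 2015-06-07.
Nothing else in the chronology tolls or restarts the period.

2015-06-07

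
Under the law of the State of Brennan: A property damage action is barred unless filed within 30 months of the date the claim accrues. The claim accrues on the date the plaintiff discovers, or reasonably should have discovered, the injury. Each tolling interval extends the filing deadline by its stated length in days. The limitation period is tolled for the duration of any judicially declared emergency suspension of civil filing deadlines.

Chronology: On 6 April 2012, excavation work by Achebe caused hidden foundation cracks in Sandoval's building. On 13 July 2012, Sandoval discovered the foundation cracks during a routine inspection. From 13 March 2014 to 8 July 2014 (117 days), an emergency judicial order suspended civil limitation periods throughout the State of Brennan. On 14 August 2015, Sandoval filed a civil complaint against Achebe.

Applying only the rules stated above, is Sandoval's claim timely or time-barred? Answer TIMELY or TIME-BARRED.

Accrual is tied to discovery, so the period began on 13 July 2012 rather than on 6 April 2012 when the act occurred.
30 months from 13 July 2012 is 13 January 2015.
Because the emergency suspension of filing deadlines ran from 13 March 2014 to 8 July 2014, the deadline is extended by 117 days to 10 May 2015.
Sandoval filed on 14 August 2015, after the 10 May 2015 deadline, so the action is time-barred.

TIME-BARRED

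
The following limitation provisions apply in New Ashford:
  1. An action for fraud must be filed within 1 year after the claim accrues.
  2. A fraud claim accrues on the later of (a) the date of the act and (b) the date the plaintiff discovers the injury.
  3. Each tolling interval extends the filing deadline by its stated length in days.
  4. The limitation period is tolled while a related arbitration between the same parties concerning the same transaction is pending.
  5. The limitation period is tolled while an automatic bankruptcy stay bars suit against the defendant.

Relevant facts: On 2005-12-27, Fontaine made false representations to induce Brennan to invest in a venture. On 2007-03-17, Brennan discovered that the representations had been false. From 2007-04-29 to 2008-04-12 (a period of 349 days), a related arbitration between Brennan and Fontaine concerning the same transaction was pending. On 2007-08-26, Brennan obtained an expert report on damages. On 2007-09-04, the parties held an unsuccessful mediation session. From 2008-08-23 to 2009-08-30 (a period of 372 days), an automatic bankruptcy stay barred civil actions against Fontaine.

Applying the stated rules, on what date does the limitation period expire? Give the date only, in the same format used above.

The claim accrued on 2007-03-17 — the later of the 2005-12-27 act and the 2007-03-17 discovery.
1 year from 2007-03-17 is 2008-03-17.
The pending related arbitration from 2007-04-29 to 2008-04-12 tolled the period for 349 days, extending the deadline to 2009-03-01.
The period was tolled for 372 days by the automatic bankruptcy stay (2008-08-23 to 2009-08-30), pushing the deadline to 2010-03-08.
The other events in the timeline have no effect on the limitation period under the stated rules.

2010-03-08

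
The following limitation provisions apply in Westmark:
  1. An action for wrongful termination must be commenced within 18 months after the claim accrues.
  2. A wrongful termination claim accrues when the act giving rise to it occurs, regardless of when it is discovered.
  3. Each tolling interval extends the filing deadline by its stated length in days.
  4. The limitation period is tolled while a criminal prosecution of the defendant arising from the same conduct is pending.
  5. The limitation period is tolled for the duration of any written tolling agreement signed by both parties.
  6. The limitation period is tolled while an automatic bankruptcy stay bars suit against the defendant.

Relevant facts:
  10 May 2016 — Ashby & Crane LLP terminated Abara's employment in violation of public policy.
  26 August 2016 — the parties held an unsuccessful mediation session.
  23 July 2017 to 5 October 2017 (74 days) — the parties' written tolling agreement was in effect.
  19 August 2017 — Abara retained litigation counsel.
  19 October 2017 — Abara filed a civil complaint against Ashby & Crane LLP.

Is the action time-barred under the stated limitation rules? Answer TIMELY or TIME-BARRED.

The claim accrued on 10 May 2016, when the wrongful act occurred.
Adding the 18 months base period to 10 May 2016 gives a deadline of 10 November 2017, before any tolling.
The written tolling agreement from 23 July 2017 to 5 October 2017 tolled the period for 74 days, extending the deadline to 23 January 2018.
None of the other events listed affects the running of the period under the stated rules.
Abara filed on 19 October 2017, before the 23 January 2018 deadline, so the action is timely.

TIMELY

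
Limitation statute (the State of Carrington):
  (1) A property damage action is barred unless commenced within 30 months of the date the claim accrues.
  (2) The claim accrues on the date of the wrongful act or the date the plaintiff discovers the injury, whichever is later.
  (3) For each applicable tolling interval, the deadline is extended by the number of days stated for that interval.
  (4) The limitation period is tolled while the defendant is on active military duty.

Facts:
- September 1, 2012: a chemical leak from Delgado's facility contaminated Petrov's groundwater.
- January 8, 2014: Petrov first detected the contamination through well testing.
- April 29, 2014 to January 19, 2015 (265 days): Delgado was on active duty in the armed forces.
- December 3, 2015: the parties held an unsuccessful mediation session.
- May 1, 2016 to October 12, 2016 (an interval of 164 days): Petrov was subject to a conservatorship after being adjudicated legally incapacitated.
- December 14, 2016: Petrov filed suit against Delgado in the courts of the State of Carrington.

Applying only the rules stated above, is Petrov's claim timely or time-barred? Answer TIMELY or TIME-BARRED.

TIMELY

Taking the later of the act (September 1, 2012) and discovery (January 8, 2014), the claim accrued on January 8, 2014.
The untolled deadline — 30 months after January 8, 2014 — is July 8, 2016.
The period was tolled for 265 days by the defendant's active military service (April 29, 2014 to January 19, 2015), pushing the deadline to March 30, 2017.
Although the plaintiff's incapacity ran from May 1, 2016 to October 12, 2016, the stated rules do not make that a tolling event, so it is disregarded.
Nothing else in the chronology tolls or restarts the period.
Petrov filed on December 14, 2016, before the March 30, 2017 deadline, so the action is timely.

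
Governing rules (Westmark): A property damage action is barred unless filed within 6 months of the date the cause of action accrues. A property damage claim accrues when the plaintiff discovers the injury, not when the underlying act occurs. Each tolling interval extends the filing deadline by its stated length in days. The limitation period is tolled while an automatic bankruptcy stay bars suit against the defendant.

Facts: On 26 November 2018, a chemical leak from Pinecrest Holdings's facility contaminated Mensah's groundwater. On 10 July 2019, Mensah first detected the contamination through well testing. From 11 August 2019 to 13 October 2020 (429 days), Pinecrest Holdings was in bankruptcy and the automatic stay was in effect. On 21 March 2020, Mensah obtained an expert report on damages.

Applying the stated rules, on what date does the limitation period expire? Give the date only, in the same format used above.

14 March 2021

Accrual is tied to discovery, so the period began on 10 July 2019 rather than on 26 November 2018 when the act occurred.
6 months from 10 July 2019 is 10 January 2020.
Because the automatic bankruptcy stay ran from 11 August 2019 to 13 October 2020, the deadline is extended by 429 days to 14 March 2021.
None of the other events listed affects the running of the period under the stated rules.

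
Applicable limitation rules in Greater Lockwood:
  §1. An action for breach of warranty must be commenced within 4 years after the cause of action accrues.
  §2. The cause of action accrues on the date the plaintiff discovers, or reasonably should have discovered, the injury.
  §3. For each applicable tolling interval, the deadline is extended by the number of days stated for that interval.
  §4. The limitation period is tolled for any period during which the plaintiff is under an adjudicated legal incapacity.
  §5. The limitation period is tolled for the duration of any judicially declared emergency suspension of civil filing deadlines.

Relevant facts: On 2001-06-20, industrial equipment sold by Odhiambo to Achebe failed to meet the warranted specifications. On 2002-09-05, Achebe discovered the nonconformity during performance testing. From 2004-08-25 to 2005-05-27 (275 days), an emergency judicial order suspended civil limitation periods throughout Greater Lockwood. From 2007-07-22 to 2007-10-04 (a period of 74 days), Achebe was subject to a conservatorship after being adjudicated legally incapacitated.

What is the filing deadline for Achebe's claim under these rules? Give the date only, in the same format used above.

2007-06-07

Under the discovery rule, the claim accrued on 2002-09-05, when Achebe discovered the injury — not on the 2001-06-20 date of the underlying act.
Adding the 4 years base period to 2002-09-05 gives a deadline of 2006-09-05, before any tolling.
Because the emergency suspension of filing deadlines ran from 2004-08-25 to 2005-05-27, the deadline is extended by 275 days to 2007-06-07.
The plaintiff's legal incapacity starting 2007-07-22 came too late — the period had run on 2007-06-07 — and so does not extend the deadline.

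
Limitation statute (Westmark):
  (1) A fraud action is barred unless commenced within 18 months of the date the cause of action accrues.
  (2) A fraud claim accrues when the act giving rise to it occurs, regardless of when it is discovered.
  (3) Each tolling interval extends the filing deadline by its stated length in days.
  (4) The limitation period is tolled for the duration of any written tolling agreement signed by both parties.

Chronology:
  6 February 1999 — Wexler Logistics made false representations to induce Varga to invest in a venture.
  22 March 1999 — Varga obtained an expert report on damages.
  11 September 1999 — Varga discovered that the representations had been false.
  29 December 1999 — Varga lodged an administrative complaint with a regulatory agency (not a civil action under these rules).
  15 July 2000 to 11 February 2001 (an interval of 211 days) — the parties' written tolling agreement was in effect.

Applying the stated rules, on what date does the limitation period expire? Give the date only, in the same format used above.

Accrual is governed by the date of the act, so the period began to run on 6 February 1999; the later discovery on 11 September 1999 is irrelevant under the stated rule.
18 months from 6 February 1999 is 6 August 2000.
Because the written tolling agreement ran from 15 July 2000 to 11 February 2001, the deadline is extended by 211 days to 5 March 2001.
Nothing else in the chronology tolls or restarts the period.

5 March 2001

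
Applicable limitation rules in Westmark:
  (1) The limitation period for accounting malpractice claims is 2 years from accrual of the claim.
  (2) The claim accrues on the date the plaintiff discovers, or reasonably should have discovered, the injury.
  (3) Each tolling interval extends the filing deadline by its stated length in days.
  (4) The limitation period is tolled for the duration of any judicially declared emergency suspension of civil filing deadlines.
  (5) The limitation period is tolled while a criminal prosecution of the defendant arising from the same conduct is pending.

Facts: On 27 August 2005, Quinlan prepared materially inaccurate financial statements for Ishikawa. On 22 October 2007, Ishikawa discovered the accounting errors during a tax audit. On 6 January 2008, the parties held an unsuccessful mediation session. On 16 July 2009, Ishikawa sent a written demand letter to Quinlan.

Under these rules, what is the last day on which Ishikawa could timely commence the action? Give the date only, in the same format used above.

22 October 2009

Under the discovery rule, the claim accrued on 22 October 2007, when Ishikawa discovered the injury — not on the 27 August 2005 date of the underlying act.
The untolled deadline — 2 years after 22 October 2007 — is 22 October 2009.
The other events in the timeline have no effect on the limitation period under the stated rules.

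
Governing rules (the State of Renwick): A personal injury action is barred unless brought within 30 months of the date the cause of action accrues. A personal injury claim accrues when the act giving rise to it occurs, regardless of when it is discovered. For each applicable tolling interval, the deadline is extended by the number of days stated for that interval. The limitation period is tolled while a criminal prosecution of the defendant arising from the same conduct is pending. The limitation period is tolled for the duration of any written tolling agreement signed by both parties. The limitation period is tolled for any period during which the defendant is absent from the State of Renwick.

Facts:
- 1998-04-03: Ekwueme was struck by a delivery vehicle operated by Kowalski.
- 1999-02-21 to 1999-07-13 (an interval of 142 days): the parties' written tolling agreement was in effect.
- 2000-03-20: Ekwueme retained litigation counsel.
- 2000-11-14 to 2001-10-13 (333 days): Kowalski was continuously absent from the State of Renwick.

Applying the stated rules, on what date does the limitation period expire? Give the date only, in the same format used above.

The cause of action accrued on 1998-04-03, the date of the act.
30 months from 1998-04-03 is 2000-10-03.
The written tolling agreement from 1999-02-21 to 1999-07-13 tolled the period for 142 days, extending the deadline to 2001-02-22.
The defendant's absence from the jurisdiction from 2000-11-14 to 2001-10-13 tolled the period for 333 days, extending the deadline to 2002-01-21.
Nothing else in the chronology tolls or restarts the period.

2002-01-21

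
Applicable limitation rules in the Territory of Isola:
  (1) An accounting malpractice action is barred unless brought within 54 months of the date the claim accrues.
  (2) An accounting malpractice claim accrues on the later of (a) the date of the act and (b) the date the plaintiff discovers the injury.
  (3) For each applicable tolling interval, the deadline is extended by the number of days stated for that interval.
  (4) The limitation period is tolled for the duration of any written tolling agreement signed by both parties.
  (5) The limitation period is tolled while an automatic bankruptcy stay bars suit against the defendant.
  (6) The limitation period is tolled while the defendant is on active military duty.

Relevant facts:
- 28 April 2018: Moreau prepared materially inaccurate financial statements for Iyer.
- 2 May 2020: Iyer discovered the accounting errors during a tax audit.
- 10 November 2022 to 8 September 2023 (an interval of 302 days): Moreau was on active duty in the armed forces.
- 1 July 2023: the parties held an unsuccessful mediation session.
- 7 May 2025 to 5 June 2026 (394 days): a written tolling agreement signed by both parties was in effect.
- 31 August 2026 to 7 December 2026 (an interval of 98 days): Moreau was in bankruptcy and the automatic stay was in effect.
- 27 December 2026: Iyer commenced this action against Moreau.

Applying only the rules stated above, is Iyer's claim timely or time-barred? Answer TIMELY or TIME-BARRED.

TIMELY

Taking the later of the act (28 April 2018) and discovery (2 May 2020), the claim accrued on 2 May 2020.
Adding the 54 months base period to 2 May 2020 gives a deadline of 2 November 2024, before any tolling.
Because the defendant's active military service ran from 10 November 2022 to 8 September 2023, the deadline is extended by 302 days to 31 August 2025.
The period was tolled for 394 days by the written tolling agreement (7 May 2025 to 5 June 2026), pushing the deadline to 29 September 2026.
The period was tolled for 98 days by the automatic bankruptcy stay (31 August 2026 to 7 December 2026), pushing the deadline to 5 January 2027.
None of the other events listed affects the running of the period under the stated rules.
Filing on 27 December 2026 beat the 5 January 2027 deadline — the action is timely.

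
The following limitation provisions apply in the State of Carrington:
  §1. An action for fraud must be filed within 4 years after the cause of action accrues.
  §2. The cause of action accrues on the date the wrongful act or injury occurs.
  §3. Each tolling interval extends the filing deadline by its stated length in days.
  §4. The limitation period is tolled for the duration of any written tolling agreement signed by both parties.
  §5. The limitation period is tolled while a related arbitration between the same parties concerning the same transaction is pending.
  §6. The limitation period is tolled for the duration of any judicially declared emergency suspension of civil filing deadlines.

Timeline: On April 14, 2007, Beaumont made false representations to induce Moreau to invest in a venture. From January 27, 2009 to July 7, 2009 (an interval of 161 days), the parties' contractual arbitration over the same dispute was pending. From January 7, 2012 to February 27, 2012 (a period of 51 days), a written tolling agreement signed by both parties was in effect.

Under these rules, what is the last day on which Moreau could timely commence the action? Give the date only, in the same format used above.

September 22, 2011

The cause of action accrued on April 14, 2007, the date of the act.
4 years from April 14, 2007 is April 14, 2011.
The pending related arbitration from January 27, 2009 to July 7, 2009 tolled the period for 161 days, extending the deadline to September 22, 2011.
The written tolling agreement starting January 7, 2012 came too late — the period had run on September 22, 2011 — and so does not extend the deadline.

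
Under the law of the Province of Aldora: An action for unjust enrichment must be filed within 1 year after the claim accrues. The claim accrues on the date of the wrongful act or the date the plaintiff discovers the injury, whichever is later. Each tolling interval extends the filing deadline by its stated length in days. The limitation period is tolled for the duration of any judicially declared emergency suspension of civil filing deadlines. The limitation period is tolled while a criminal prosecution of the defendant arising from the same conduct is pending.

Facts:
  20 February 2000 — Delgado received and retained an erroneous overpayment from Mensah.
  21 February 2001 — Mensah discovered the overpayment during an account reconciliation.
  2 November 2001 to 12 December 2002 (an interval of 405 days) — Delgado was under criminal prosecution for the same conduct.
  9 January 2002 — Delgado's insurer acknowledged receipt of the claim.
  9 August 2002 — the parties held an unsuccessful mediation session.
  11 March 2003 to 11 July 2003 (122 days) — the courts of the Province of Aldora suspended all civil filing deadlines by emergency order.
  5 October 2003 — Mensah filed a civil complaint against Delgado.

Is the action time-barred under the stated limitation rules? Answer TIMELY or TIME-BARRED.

TIME-BARRED

Taking the later of the act (20 February 2000) and discovery (21 February 2001), the claim accrued on 21 February 2001.
1 year from 21 February 2001 is 21 February 2002.
The pending criminal prosecution from 2 November 2001 to 12 December 2002 tolled the period for 405 days, extending the deadline to 2 April 2003.
The period was tolled for 122 days by the emergency suspension of filing deadlines (11 March 2003 to 11 July 2003), pushing the deadline to 2 August 2003.
Nothing else in the chronology tolls or restarts the period.
Mensah filed on 5 October 2003, after the 2 August 2003 deadline, so the action is time-barred.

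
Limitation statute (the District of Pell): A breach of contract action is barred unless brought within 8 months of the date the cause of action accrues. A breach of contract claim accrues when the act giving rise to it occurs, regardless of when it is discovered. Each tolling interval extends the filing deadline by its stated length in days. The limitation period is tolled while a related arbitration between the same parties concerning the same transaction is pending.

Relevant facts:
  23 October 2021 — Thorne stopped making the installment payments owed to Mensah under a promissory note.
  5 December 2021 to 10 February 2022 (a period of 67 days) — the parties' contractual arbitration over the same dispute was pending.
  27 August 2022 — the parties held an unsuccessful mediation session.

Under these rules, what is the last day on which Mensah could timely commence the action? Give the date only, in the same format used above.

29 August 2022

The cause of action accrued on 23 October 2021, the date of the act.
The untolled deadline — 8 months after 23 October 2021 — is 23 June 2022.
The period was tolled for 67 days by the pending related arbitration (5 December 2021 to 10 February 2022), pushing the deadline to 29 August 2022.
None of the other events listed affects the running of the period under the stated rules.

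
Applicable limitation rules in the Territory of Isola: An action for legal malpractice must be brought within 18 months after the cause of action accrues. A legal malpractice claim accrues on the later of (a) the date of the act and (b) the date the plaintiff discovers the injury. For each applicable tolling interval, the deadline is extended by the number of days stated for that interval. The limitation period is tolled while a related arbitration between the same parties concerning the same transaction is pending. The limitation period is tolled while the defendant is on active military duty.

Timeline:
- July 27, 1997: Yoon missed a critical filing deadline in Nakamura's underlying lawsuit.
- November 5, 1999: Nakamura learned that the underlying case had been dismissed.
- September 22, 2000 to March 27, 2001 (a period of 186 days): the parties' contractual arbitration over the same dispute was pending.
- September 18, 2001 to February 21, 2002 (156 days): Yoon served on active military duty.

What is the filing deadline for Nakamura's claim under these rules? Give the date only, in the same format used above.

The claim accrued on November 5, 1999 — the later of the July 27, 1997 act and the November 5, 1999 discovery.
18 months from November 5, 1999 is May 5, 2001.
Because the pending related arbitration ran from September 22, 2000 to March 27, 2001, the deadline is extended by 186 days to November 7, 2001.
Because the defendant's active military service ran from September 18, 2001 to February 21, 2002, the deadline is extended by 156 days to April 12, 2002.

April 12, 2002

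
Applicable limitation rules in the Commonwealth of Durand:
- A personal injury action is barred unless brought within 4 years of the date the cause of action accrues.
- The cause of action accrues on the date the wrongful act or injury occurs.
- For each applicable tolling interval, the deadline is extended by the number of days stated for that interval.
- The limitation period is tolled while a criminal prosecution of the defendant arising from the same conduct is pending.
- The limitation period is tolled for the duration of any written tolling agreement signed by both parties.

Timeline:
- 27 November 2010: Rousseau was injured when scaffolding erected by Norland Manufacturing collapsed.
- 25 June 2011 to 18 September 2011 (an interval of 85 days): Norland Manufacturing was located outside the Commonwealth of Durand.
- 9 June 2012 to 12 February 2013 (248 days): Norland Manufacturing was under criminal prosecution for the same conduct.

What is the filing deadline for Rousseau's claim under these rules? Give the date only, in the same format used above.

The claim accrued on 27 November 2010, when the wrongful act occurred.
Adding the 4 years base period to 27 November 2010 gives a deadline of 27 November 2014, before any tolling.
The pending criminal prosecution from 9 June 2012 to 12 February 2013 tolled the period for 248 days, extending the deadline to 2 August 2015.
No stated provision tolls the period for the defendant's absence, so the interval from 25 June 2011 to 18 September 2011 has no effect on the deadline.

2 August 2015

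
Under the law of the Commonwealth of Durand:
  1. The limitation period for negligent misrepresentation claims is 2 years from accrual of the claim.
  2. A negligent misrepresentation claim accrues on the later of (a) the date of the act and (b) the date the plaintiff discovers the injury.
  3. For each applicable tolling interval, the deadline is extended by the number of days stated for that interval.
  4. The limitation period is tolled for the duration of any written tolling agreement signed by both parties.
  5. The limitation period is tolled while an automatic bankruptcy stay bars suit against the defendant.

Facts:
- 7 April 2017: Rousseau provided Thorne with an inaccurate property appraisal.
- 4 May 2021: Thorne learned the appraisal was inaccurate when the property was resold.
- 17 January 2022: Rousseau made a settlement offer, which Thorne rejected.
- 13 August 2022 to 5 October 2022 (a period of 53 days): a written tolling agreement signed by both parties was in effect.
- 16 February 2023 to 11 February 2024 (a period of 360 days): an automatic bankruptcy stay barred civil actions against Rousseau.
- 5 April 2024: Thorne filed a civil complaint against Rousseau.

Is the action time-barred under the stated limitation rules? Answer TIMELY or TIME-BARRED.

The claim accrued on 4 May 2021 — the later of the 7 April 2017 act and the 4 May 2021 discovery.
Adding the 2 years base period to 4 May 2021 gives a deadline of 4 May 2023, before any tolling.
The period was tolled for 53 days by the written tolling agreement (13 August 2022 to 5 October 2022), pushing the deadline to 26 June 2023.
The automatic bankruptcy stay from 16 February 2023 to 11 February 2024 tolled the period for 360 days, extending the deadline to 20 June 2024.
Nothing else in the chronology tolls or restarts the period.
Filing on 5 April 2024 beat the 20 June 2024 deadline — the action is timely.

TIMELY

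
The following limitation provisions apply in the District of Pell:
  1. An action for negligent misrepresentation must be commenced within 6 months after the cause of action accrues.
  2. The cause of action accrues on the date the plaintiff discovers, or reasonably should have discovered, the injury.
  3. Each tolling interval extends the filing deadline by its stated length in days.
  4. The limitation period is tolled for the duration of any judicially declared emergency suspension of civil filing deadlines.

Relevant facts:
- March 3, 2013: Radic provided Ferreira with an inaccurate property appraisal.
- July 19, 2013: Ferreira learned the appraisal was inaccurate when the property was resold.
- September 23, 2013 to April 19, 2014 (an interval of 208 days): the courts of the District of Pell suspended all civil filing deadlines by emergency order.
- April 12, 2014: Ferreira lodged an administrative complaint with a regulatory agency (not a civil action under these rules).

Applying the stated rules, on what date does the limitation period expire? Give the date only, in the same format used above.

Under the discovery rule, the claim accrued on July 19, 2013, when Ferreira discovered the injury — not on the March 3, 2013 date of the underlying act.
The untolled deadline — 6 months after July 19, 2013 — is January 19, 2014.
The emergency suspension of filing deadlines from September 23, 2013 to April 19, 2014 tolled the period for 208 days, extending the deadline to August 15, 2014.
The other events in the timeline have no effect on the limitation period under the stated rules.

August 15, 2014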